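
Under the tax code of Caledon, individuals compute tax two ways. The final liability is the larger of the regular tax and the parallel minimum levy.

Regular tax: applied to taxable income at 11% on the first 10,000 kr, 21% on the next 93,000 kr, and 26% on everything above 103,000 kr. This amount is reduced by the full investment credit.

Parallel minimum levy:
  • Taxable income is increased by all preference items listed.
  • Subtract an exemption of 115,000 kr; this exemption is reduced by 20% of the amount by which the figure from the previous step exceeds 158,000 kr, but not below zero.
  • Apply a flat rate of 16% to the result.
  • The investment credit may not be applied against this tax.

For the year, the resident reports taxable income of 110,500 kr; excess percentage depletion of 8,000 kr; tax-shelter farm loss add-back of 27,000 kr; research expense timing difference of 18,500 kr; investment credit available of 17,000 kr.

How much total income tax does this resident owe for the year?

8,032 kr

Regular tax:
  10,000 kr × 11% = 1,100 kr
  93,000 kr × 21% = 19,530 kr
  7,500 kr × 26% = 1,950 kr
  → 22,580 kr
  Less investment credit 17,000 kr → 5,580 kr

Parallel minimum levy:
  Adjusted income: 110,500 kr + 8,000 kr + 27,000 kr + 18,500 kr = 164,000 kr
  Exemption: 115,000 kr − 20% × (164,000 kr − 158,000 kr) = 115,000 kr − 1,200 kr = 113,800 kr
  Base: 164,000 kr − 113,800 kr = 50,200 kr
  50,200 kr × 16% = 8,032 kr

8,032 kr > 5,580 kr, so the parallel minimum levy is the binding amount.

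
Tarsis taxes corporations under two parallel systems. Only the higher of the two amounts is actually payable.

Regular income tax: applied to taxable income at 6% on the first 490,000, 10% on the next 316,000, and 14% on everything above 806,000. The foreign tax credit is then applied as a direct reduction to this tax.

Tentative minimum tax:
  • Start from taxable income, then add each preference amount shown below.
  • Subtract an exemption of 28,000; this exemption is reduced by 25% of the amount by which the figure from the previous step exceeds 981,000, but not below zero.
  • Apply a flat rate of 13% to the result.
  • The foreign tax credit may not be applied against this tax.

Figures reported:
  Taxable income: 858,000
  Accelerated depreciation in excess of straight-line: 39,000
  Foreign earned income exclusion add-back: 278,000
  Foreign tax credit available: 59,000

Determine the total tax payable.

Tentative minimum tax:
  Adjusted income: 858,000 + 39,000 + 278,000 = 1,175,000
  Exemption: 25% × (1,175,000 − 981,000) = 48,500 ≥ 28,000, so the exemption is fully phased out
  Base: 1,175,000 − 0 = 1,175,000
  1,175,000 × 13% = 152,750

Regular income tax:
  490,000 × 6% = 29,400
  316,000 × 10% = 31,600
  52,000 × 14% = 7,280
  → 68,280
  Less foreign tax credit 59,000 → 9,280

152,750 > 9,280, so the tentative minimum tax is the binding amount.

152,750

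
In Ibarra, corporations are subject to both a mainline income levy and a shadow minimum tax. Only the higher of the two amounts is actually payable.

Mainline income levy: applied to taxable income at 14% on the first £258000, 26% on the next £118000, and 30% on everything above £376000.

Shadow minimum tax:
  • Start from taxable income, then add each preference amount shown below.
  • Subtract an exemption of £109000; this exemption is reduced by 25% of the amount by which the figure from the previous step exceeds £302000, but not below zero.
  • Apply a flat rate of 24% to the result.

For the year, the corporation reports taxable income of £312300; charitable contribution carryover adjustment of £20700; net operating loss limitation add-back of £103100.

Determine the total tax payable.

£86550

Shadow minimum tax:
  Adjusted income: £312300 + £20700 + £103100 = £436100
  Exemption: £109000 − 25% × (£436100 − £302000) = £109000 − £33525 = £75475
  Base: £436100 − £75475 = £360625
  £360625 × 24% = £86550

Mainline income levy:
  £258000 × 14% = £36120
  £54300 × 26% = £14118
  → £50238

£86550 > £50238, so the shadow minimum tax is the binding amount.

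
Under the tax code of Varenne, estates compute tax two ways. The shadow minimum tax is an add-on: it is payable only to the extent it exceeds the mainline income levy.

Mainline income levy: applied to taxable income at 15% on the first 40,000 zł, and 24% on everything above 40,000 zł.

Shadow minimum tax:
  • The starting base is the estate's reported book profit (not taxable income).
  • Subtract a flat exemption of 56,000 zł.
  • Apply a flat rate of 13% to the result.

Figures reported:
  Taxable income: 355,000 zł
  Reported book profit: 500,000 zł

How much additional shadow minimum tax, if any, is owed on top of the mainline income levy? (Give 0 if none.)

0 zł

Shadow minimum tax:
  Base (reported book profit): 500,000 zł
  Less exemption 56,000 zł → base 444,000 zł
  444,000 zł × 13% = 57,720 zł

Mainline income levy:
  40,000 zł × 15% = 6,000 zł
  315,000 zł × 24% = 75,600 zł
  → 81,600 zł

57,720 zł ≤ 81,600 zł, so no add-on is due.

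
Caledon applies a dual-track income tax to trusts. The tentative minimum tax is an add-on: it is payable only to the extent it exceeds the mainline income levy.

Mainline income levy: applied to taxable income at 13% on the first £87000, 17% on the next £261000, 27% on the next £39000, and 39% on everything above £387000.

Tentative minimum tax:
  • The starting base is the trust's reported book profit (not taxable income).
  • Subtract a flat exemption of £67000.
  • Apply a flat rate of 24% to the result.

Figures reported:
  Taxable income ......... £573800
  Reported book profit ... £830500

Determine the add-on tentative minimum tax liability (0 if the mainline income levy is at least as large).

Mainline income levy:
  £87000 × 13% = £11310
  £261000 × 17% = £44370
  £39000 × 27% = £10530
  £186800 × 39% = £72852
  → £139062

Tentative minimum tax:
  Base (reported book profit): £830500
  Less exemption £67000 → base £763500
  £763500 × 24% = £183240

Excess of tentative minimum tax over mainline income levy: £183240 − £139062 = £44178.

£44178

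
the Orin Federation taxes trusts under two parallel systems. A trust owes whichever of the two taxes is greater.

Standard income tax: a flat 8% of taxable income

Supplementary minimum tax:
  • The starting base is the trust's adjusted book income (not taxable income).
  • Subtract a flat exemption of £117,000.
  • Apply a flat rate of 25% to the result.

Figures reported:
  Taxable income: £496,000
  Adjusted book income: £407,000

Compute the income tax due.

£72,500

Standard income tax:
  £496,000 × 8% = £39,680

Supplementary minimum tax:
  Base (adjusted book income): £407,000
  Less exemption £117,000 → base £290,000
  £290,000 × 25% = £72,500

£72,500 > £39,680, so the supplementary minimum tax is the binding amount.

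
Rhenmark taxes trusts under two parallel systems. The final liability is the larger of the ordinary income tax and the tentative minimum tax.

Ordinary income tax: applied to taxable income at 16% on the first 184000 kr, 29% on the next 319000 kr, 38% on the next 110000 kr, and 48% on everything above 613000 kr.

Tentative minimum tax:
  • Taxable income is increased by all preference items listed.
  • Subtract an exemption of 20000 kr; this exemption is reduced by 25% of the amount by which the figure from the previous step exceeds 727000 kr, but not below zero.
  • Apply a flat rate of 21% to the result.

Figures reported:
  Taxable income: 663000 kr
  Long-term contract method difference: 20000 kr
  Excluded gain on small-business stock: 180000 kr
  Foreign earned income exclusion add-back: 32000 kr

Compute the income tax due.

Tentative minimum tax:
  Adjusted income: 663000 kr + 20000 kr + 180000 kr + 32000 kr = 895000 kr
  Exemption: 25% × (895000 kr − 727000 kr) = 42000 kr ≥ 20000 kr, so the exemption is fully phased out
  Base: 895000 kr − 0 kr = 895000 kr
  895000 kr × 21% = 187950 kr

Ordinary income tax:
  184000 kr × 16% = 29440 kr
  319000 kr × 29% = 92510 kr
  110000 kr × 38% = 41800 kr
  50000 kr × 48% = 24000 kr
  → 187750 kr

187950 kr > 187750 kr, so the tentative minimum tax is the binding amount.

187950 kr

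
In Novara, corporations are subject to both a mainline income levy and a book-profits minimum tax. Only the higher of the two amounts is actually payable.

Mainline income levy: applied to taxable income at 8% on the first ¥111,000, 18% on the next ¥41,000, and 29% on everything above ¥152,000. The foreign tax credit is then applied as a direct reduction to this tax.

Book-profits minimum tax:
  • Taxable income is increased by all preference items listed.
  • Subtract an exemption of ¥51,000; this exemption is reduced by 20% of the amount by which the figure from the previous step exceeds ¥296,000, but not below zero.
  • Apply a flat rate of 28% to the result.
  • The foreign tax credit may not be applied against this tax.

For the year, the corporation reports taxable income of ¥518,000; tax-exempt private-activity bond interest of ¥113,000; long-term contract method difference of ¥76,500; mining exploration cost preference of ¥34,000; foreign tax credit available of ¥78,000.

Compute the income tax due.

¥207,620

Book-profits minimum tax:
  Adjusted income: ¥518,000 + ¥113,000 + ¥76,500 + ¥34,000 = ¥741,500
  Exemption: 20% × (¥741,500 − ¥296,000) = ¥89,100 ≥ ¥51,000, so the exemption is fully phased out
  Base: ¥741,500 − ¥0 = ¥741,500
  ¥741,500 × 28% = ¥207,620

Mainline income levy:
  ¥111,000 × 8% = ¥8,880
  ¥41,000 × 18% = ¥7,380
  ¥366,000 × 29% = ¥106,140
  → ¥122,400
  Less foreign tax credit ¥78,000 → ¥44,400

¥207,620 > ¥44,400, so the book-profits minimum tax is the binding amount.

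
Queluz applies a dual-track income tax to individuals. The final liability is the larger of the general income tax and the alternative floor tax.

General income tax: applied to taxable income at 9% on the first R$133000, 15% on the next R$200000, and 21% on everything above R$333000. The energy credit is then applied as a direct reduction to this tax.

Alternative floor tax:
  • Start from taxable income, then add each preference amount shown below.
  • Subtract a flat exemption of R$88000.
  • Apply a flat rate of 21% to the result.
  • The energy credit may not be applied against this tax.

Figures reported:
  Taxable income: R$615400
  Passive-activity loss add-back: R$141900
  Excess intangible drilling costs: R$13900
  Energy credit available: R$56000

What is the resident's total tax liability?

R$143472

Alternative floor tax:
  Adjusted income: R$615400 + R$141900 + R$13900 = R$771200
  Less exemption R$88000 → base R$683200
  R$683200 × 21% = R$143472

General income tax:
  R$133000 × 9% = R$11970
  R$200000 × 15% = R$30000
  R$282400 × 21% = R$59304
  → R$101274
  Less energy credit R$56000 → R$45274

R$143472 > R$45274, so the alternative floor tax is the binding amount.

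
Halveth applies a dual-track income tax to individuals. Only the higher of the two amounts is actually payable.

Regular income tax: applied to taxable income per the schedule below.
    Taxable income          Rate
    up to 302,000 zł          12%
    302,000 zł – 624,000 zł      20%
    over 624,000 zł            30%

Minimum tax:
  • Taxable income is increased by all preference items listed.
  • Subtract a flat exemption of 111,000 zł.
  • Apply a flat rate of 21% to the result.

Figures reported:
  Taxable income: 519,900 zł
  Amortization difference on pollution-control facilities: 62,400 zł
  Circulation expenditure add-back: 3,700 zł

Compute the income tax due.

99,750 zł

Regular income tax:
  302,000 zł × 12% = 36,240 zł
  217,900 zł × 20% = 43,580 zł
  → 79,820 zł

Minimum tax:
  Adjusted income: 519,900 zł + 62,400 zł + 3,700 zł = 586,000 zł
  Less exemption 111,000 zł → base 475,000 zł
  475,000 zł × 21% = 99,750 zł

99,750 zł > 79,820 zł, so the minimum tax is the binding amount.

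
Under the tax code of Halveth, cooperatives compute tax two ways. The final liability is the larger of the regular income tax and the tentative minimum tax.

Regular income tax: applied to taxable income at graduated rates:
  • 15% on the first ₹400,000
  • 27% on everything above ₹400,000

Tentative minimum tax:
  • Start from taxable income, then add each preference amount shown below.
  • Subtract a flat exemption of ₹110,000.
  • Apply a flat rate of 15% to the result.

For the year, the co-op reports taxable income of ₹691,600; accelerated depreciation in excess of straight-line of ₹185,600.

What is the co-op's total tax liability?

Tentative minimum tax:
  Adjusted income: ₹691,600 + ₹185,600 = ₹877,200
  Less exemption ₹110,000 → base ₹767,200
  ₹767,200 × 15% = ₹115,080

Regular income tax:
  ₹400,000 × 15% = ₹60,000
  ₹291,600 × 27% = ₹78,732
  → ₹138,732

₹138,732 > ₹115,080, so the regular income tax governs.

₹138,732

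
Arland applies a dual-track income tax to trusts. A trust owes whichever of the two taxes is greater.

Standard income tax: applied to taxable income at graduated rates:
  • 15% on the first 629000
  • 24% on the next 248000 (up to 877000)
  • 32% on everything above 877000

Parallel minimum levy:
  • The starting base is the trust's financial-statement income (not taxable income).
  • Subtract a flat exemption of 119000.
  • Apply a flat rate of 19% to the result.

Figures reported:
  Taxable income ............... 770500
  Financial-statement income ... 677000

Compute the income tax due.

Standard income tax:
  629000 × 15% = 94350
  141500 × 24% = 33960
  → 128310

Parallel minimum levy:
  Base (financial-statement income): 677000
  Less exemption 119000 → base 558000
  558000 × 19% = 106020

128310 > 106020, so the standard income tax governs.

128310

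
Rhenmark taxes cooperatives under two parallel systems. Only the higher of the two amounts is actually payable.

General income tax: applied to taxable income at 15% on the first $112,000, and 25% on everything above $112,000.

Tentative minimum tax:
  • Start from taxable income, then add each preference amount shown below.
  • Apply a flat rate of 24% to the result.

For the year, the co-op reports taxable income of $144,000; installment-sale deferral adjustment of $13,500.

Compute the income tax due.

Tentative minimum tax:
  Adjusted income: $144,000 + $13,500 = $157,500
  $157,500 × 24% = $37,800

General income tax:
  $112,000 × 15% = $16,800
  $32,000 × 25% = $8,000
  → $24,800

$37,800 > $24,800, so the tentative minimum tax is the binding amount.

$37,800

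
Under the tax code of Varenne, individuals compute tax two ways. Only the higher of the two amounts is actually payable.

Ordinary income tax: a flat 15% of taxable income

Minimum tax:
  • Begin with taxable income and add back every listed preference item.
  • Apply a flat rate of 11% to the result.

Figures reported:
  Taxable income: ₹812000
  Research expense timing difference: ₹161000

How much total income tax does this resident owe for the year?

Ordinary income tax:
  ₹812000 × 15% = ₹121800

Minimum tax:
  Adjusted income: ₹812000 + ₹161000 = ₹973000
  ₹973000 × 11% = ₹107030

₹121800 > ₹107030, so the ordinary income tax governs.

₹121800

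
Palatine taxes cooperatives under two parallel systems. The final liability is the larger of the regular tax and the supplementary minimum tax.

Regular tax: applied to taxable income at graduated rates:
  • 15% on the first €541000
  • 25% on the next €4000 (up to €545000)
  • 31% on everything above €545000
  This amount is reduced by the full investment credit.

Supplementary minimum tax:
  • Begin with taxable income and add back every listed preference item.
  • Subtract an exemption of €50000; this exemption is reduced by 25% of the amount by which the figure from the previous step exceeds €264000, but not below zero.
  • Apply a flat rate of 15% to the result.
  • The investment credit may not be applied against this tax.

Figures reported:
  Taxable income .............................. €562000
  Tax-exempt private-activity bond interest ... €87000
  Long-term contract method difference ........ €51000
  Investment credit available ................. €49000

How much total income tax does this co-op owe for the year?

€105000

Regular tax:
  €541000 × 15% = €81150
  €4000 × 25% = €1000
  €17000 × 31% = €5270
  → €87420
  Less investment credit €49000 → €38420

Supplementary minimum tax:
  Adjusted income: €562000 + €87000 + €51000 = €700000
  Exemption: 25% × (€700000 − €264000) = €109000 ≥ €50000, so the exemption is fully phased out
  Base: €700000 − €0 = €700000
  €700000 × 15% = €105000

€105000 > €38420, so the supplementary minimum tax is the binding amount.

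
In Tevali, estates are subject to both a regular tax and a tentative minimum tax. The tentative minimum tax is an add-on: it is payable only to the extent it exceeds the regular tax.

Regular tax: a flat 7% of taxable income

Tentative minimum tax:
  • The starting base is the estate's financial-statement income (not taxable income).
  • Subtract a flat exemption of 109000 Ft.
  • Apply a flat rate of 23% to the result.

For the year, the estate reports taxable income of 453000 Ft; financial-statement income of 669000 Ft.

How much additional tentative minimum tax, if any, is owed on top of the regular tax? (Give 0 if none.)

Regular tax:
  453000 Ft × 7% = 31710 Ft

Tentative minimum tax:
  Base (financial-statement income): 669000 Ft
  Less exemption 109000 Ft → base 560000 Ft
  560000 Ft × 23% = 128800 Ft

Excess of tentative minimum tax over regular tax: 128800 Ft − 31710 Ft = 97090 Ft.

97090 Ft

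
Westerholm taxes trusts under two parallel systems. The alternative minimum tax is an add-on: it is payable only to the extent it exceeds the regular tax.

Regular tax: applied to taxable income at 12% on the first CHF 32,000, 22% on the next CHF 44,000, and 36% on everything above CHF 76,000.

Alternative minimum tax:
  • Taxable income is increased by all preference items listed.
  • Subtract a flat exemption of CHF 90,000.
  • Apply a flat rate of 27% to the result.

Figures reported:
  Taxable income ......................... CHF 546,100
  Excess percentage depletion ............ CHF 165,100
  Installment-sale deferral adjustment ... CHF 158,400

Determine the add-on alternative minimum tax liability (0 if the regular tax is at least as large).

CHF 27,736

Alternative minimum tax:
  Adjusted income: CHF 546,100 + CHF 165,100 + CHF 158,400 = CHF 869,600
  Less exemption CHF 90,000 → base CHF 779,600
  CHF 779,600 × 27% = CHF 210,492

Regular tax:
  CHF 32,000 × 12% = CHF 3,840
  CHF 44,000 × 22% = CHF 9,680
  CHF 470,100 × 36% = CHF 169,236
  → CHF 182,756

Excess of alternative minimum tax over regular tax: CHF 210,492 − CHF 182,756 = CHF 27,736.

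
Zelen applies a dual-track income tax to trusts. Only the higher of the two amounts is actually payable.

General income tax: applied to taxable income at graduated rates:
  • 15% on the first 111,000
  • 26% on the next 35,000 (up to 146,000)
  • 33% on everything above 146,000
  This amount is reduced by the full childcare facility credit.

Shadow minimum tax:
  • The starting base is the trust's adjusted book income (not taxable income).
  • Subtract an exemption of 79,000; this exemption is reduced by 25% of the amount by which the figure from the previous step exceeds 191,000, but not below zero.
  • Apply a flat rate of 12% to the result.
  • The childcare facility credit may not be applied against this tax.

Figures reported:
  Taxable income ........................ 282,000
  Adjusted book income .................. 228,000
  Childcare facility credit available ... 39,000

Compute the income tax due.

Shadow minimum tax:
  Base (adjusted book income): 228,000
  Exemption: 79,000 − 25% × (228,000 − 191,000) = 79,000 − 9,250 = 69,750
  Base: 228,000 − 69,750 = 158,250
  158,250 × 12% = 18,990

General income tax:
  111,000 × 15% = 16,650
  35,000 × 26% = 9,100
  136,000 × 33% = 44,880
  → 70,630
  Less childcare facility credit 39,000 → 31,630

31,630 > 18,990, so the general income tax governs.

31,630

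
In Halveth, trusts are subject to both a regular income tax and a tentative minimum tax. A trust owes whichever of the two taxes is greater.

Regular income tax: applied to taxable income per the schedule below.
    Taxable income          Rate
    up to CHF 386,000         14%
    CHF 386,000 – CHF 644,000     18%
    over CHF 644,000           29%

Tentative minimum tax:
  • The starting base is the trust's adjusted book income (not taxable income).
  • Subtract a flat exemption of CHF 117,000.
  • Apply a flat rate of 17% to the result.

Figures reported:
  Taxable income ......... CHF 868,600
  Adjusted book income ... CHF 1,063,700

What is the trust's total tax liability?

CHF 165,614

Regular income tax:
  CHF 386,000 × 14% = CHF 54,040
  CHF 258,000 × 18% = CHF 46,440
  CHF 224,600 × 29% = CHF 65,134
  → CHF 165,614

Tentative minimum tax:
  Base (adjusted book income): CHF 1,063,700
  Less exemption CHF 117,000 → base CHF 946,700
  CHF 946,700 × 17% = CHF 160,939

CHF 165,614 > CHF 160,939, so the regular income tax governs.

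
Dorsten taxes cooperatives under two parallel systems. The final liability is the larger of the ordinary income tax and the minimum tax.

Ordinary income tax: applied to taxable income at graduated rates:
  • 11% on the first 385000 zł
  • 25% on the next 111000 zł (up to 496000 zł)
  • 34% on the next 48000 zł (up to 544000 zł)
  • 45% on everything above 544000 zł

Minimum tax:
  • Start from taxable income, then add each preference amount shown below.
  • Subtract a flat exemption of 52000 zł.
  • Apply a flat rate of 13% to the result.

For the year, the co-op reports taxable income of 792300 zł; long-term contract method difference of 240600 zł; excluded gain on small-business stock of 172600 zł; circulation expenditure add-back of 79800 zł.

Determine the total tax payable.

198155 zł

Ordinary income tax:
  385000 zł × 11% = 42350 zł
  111000 zł × 25% = 27750 zł
  48000 zł × 34% = 16320 zł
  248300 zł × 45% = 111735 zł
  → 198155 zł

Minimum tax:
  Adjusted income: 792300 zł + 240600 zł + 172600 zł + 79800 zł = 1285300 zł
  Less exemption 52000 zł → base 1233300 zł
  1233300 zł × 13% = 160329 zł

198155 zł > 160329 zł, so the ordinary income tax governs.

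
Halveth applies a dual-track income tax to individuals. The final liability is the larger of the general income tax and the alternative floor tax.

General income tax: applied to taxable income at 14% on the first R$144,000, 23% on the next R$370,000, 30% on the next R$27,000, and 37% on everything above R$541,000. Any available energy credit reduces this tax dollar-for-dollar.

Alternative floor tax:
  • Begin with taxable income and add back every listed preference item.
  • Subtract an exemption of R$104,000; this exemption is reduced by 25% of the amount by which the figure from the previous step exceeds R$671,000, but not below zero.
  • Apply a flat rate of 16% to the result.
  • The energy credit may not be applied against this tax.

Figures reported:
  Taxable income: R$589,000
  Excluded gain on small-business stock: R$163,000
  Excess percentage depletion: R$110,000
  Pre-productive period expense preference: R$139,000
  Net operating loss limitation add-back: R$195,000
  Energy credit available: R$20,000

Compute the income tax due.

R$191,360

General income tax:
  R$144,000 × 14% = R$20,160
  R$370,000 × 23% = R$85,100
  R$27,000 × 30% = R$8,100
  R$48,000 × 37% = R$17,760
  → R$131,120
  Less energy credit R$20,000 → R$111,120

Alternative floor tax:
  Adjusted income: R$589,000 + R$163,000 + R$110,000 + R$139,000 + R$195,000 = R$1,196,000
  Exemption: 25% × (R$1,196,000 − R$671,000) = R$131,250 ≥ R$104,000, so the exemption is fully phased out
  Base: R$1,196,000 − R$0 = R$1,196,000
  R$1,196,000 × 16% = R$191,360

R$191,360 > R$111,120, so the alternative floor tax is the binding amount.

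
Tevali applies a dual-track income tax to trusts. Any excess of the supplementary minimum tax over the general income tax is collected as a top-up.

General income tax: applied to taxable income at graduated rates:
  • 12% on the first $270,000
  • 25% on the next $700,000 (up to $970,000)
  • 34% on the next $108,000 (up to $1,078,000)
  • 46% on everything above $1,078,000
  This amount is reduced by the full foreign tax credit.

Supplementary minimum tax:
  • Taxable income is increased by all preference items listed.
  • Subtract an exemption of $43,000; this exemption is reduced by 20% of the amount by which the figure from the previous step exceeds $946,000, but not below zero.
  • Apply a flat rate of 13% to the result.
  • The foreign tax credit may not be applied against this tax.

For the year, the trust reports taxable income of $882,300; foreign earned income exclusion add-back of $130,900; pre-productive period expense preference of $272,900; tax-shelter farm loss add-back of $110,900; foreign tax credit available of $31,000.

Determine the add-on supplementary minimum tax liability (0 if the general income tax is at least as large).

General income tax:
  $270,000 × 12% = $32,400
  $612,300 × 25% = $153,075
  → $185,475
  Less foreign tax credit $31,000 → $154,475

Supplementary minimum tax:
  Adjusted income: $882,300 + $130,900 + $272,900 + $110,900 = $1,397,000
  Exemption: 20% × ($1,397,000 − $946,000) = $90,200 ≥ $43,000, so the exemption is fully phased out
  Base: $1,397,000 − $0 = $1,397,000
  $1,397,000 × 13% = $181,610

Excess of supplementary minimum tax over general income tax: $181,610 − $154,475 = $27,135.

$27,135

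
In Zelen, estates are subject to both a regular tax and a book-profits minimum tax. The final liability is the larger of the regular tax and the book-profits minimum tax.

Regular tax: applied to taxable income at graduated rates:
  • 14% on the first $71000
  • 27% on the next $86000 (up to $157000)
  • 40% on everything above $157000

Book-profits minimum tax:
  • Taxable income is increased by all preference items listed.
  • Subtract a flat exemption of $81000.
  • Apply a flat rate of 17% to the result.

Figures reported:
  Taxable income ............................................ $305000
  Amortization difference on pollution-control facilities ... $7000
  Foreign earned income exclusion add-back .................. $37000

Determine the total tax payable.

$92360

Regular tax:
  $71000 × 14% = $9940
  $86000 × 27% = $23220
  $148000 × 40% = $59200
  → $92360

Book-profits minimum tax:
  Adjusted income: $305000 + $7000 + $37000 = $349000
  Less exemption $81000 → base $268000
  $268000 × 17% = $45560

$92360 > $45560, so the regular tax governs.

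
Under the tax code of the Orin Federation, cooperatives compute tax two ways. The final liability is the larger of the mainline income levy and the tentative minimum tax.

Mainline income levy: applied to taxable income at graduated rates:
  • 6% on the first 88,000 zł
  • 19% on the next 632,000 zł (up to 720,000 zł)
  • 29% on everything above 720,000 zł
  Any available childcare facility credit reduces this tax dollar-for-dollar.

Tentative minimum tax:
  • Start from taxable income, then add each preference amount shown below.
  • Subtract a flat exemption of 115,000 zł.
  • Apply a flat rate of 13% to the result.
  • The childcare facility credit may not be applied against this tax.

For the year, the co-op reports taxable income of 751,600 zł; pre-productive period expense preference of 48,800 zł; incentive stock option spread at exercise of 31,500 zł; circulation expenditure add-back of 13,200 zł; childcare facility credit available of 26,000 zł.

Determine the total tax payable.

108,524 zł

Mainline income levy:
  88,000 zł × 6% = 5,280 zł
  632,000 zł × 19% = 120,080 zł
  31,600 zł × 29% = 9,164 zł
  → 134,524 zł
  Less childcare facility credit 26,000 zł → 108,524 zł

Tentative minimum tax:
  Adjusted income: 751,600 zł + 48,800 zł + 31,500 zł + 13,200 zł = 845,100 zł
  Less exemption 115,000 zł → base 730,100 zł
  730,100 zł × 13% = 94,913 zł

108,524 zł > 94,913 zł, so the mainline income levy governs.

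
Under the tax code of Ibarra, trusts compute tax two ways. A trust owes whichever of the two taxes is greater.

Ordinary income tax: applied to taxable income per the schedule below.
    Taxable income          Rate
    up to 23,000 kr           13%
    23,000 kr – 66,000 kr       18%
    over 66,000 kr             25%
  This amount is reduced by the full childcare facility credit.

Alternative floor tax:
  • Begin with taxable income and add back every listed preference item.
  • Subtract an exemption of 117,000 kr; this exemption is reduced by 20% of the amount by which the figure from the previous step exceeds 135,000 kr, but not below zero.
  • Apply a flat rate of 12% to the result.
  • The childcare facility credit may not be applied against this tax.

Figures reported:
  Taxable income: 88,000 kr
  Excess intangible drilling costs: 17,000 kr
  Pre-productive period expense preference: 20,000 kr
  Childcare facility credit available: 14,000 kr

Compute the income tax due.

Alternative floor tax:
  Adjusted income: 88,000 kr + 17,000 kr + 20,000 kr = 125,000 kr
  Exemption: 125,000 kr ≤ 135,000 kr, so full 117,000 kr applies
  Base: 125,000 kr − 117,000 kr = 8,000 kr
  8,000 kr × 12% = 960 kr

Ordinary income tax:
  23,000 kr × 13% = 2,990 kr
  43,000 kr × 18% = 7,740 kr
  22,000 kr × 25% = 5,500 kr
  → 16,230 kr
  Less childcare facility credit 14,000 kr → 2,230 kr

2,230 kr > 960 kr, so the ordinary income tax governs.

2,230 kr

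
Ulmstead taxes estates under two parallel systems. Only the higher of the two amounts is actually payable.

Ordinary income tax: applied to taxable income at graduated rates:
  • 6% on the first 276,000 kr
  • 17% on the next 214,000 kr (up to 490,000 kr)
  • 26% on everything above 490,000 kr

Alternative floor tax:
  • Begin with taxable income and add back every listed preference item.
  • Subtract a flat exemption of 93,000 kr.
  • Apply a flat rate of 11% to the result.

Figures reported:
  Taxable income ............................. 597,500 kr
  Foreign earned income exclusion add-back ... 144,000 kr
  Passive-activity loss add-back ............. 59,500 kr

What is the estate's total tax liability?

80,890 kr

Ordinary income tax:
  276,000 kr × 6% = 16,560 kr
  214,000 kr × 17% = 36,380 kr
  107,500 kr × 26% = 27,950 kr
  → 80,890 kr

Alternative floor tax:
  Adjusted income: 597,500 kr + 144,000 kr + 59,500 kr = 801,000 kr
  Less exemption 93,000 kr → base 708,000 kr
  708,000 kr × 11% = 77,880 kr

80,890 kr > 77,880 kr, so the ordinary income tax governs.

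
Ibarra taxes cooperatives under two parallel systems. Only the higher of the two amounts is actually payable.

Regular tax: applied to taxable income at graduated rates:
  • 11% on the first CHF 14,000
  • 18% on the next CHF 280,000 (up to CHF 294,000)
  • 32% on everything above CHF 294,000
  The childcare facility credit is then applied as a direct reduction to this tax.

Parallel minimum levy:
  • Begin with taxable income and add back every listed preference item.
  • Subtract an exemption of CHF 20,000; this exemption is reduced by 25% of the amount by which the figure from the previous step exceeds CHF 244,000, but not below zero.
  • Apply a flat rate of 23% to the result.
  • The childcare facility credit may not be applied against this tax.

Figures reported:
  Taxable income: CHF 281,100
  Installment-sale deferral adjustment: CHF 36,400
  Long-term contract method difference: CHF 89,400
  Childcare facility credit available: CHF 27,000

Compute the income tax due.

CHF 93,587

Parallel minimum levy:
  Adjusted income: CHF 281,100 + CHF 36,400 + CHF 89,400 = CHF 406,900
  Exemption: 25% × (CHF 406,900 − CHF 244,000) = CHF 40,725 ≥ CHF 20,000, so the exemption is fully phased out
  Base: CHF 406,900 − CHF 0 = CHF 406,900
  CHF 406,900 × 23% = CHF 93,587

Regular tax:
  CHF 14,000 × 11% = CHF 1,540
  CHF 267,100 × 18% = CHF 48,078
  → CHF 49,618
  Less childcare facility credit CHF 27,000 → CHF 22,618

CHF 93,587 > CHF 22,618, so the parallel minimum levy is the binding amount.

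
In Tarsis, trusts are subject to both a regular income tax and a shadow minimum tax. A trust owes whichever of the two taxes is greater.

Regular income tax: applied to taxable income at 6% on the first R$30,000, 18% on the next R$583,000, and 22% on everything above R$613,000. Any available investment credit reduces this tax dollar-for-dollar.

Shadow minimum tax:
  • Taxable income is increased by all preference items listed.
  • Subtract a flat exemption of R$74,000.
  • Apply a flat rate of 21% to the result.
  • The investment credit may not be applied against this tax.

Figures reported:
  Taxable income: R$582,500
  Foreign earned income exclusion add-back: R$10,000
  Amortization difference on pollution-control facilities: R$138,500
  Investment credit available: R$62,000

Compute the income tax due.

R$137,970

Shadow minimum tax:
  Adjusted income: R$582,500 + R$10,000 + R$138,500 = R$731,000
  Less exemption R$74,000 → base R$657,000
  R$657,000 × 21% = R$137,970

Regular income tax:
  R$30,000 × 6% = R$1,800
  R$552,500 × 18% = R$99,450
  → R$101,250
  Less investment credit R$62,000 → R$39,250

R$137,970 > R$39,250, so the shadow minimum tax is the binding amount.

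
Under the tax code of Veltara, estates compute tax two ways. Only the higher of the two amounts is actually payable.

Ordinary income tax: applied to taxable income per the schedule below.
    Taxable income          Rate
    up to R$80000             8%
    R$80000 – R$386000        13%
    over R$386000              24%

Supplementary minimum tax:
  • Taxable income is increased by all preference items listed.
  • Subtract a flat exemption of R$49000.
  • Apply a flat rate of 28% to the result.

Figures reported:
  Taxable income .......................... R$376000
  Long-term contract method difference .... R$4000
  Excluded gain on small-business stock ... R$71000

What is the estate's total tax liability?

R$112560

Supplementary minimum tax:
  Adjusted income: R$376000 + R$4000 + R$71000 = R$451000
  Less exemption R$49000 → base R$402000
  R$402000 × 28% = R$112560

Ordinary income tax:
  R$80000 × 8% = R$6400
  R$296000 × 13% = R$38480
  → R$44880

R$112560 > R$44880, so the supplementary minimum tax is the binding amount.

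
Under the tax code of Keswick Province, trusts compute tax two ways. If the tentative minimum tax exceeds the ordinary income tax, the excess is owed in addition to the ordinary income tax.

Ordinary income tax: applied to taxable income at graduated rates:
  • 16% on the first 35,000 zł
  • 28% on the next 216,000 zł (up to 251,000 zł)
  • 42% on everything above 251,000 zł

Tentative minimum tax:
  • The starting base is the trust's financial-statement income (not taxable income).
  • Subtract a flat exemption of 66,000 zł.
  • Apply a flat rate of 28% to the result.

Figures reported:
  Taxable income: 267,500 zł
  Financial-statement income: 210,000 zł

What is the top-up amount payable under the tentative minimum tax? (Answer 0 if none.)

0 zł

Ordinary income tax:
  35,000 zł × 16% = 5,600 zł
  216,000 zł × 28% = 60,480 zł
  16,500 zł × 42% = 6,930 zł
  → 73,010 zł

Tentative minimum tax:
  Base (financial-statement income): 210,000 zł
  Less exemption 66,000 zł → base 144,000 zł
  144,000 zł × 28% = 40,320 zł

40,320 zł ≤ 73,010 zł, so no add-on is due.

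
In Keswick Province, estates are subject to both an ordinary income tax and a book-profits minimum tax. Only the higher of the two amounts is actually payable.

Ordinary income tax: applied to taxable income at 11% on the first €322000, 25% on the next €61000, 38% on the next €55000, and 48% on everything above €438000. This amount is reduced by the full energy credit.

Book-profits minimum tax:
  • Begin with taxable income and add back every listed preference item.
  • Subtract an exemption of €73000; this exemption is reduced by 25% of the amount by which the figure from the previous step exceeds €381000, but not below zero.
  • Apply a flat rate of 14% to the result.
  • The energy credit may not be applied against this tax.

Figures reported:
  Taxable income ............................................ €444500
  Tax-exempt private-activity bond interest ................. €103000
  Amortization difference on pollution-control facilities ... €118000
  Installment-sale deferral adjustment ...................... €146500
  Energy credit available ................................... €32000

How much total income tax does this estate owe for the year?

€113680

Ordinary income tax:
  €322000 × 11% = €35420
  €61000 × 25% = €15250
  €55000 × 38% = €20900
  €6500 × 48% = €3120
  → €74690
  Less energy credit €32000 → €42690

Book-profits minimum tax:
  Adjusted income: €444500 + €103000 + €118000 + €146500 = €812000
  Exemption: 25% × (€812000 − €381000) = €107750 ≥ €73000, so the exemption is fully phased out
  Base: €812000 − €0 = €812000
  €812000 × 14% = €113680

€113680 > €42690, so the book-profits minimum tax is the binding amount.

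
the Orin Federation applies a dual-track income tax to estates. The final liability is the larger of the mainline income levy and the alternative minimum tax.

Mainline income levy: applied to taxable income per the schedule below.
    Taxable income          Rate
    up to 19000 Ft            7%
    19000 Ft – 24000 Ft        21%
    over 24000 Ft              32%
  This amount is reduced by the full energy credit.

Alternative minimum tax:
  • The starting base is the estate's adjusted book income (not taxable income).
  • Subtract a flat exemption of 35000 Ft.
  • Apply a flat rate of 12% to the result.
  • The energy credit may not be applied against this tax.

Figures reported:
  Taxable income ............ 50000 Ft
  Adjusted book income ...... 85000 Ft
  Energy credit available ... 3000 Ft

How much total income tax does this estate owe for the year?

7700 Ft

Alternative minimum tax:
  Base (adjusted book income): 85000 Ft
  Less exemption 35000 Ft → base 50000 Ft
  50000 Ft × 12% = 6000 Ft

Mainline income levy:
  19000 Ft × 7% = 1330 Ft
  5000 Ft × 21% = 1050 Ft
  26000 Ft × 32% = 8320 Ft
  → 10700 Ft
  Less energy credit 3000 Ft → 7700 Ft

7700 Ft > 6000 Ft, so the mainline income levy governs.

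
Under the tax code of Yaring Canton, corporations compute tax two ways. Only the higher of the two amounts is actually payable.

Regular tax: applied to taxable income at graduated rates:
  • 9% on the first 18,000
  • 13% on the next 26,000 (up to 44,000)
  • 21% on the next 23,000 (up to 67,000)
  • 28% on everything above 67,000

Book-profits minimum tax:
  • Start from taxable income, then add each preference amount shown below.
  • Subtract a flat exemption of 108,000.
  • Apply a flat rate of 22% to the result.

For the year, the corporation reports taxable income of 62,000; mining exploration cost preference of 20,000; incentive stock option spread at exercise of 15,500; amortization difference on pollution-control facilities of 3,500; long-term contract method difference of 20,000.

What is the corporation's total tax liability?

8,780

Book-profits minimum tax:
  Adjusted income: 62,000 + 20,000 + 15,500 + 3,500 + 20,000 = 121,000
  Less exemption 108,000 → base 13,000
  13,000 × 22% = 2,860

Regular tax:
  18,000 × 9% = 1,620
  26,000 × 13% = 3,380
  18,000 × 21% = 3,780
  → 8,780

8,780 > 2,860, so the regular tax governs.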